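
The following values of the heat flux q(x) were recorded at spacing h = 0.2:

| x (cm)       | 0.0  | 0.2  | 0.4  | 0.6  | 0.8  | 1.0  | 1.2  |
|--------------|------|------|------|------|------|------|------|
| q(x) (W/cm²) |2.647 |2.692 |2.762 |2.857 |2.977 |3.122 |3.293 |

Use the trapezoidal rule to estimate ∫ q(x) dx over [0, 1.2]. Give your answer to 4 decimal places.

h = 0.2, n = 6.
(h/2)·[y₀ + 2y₁ + 2y₂ + 2y₃ + 2y₄ + 2y₅ + y₆] = 0.1·(34.760) = 3.4760.

3.4760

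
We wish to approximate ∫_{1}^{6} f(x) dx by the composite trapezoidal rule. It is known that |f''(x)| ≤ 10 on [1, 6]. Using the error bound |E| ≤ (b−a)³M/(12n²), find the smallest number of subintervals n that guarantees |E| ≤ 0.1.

33

Need 1250/(12n²) ≤ 0.1.
n² ≥ 1250/(12·0.1) = 1041.67 ⇒ n ≥ 32.2749, so the smallest n is 33.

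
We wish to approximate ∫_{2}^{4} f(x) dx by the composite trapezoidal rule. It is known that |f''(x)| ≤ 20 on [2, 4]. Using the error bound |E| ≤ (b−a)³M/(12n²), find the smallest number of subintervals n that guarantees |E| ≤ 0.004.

Need 160/(12n²) ≤ 0.004.
n² ≥ 160/(12·0.004) = 3333.33 ⇒ n ≥ 57.7350, so the smallest n is 58.

58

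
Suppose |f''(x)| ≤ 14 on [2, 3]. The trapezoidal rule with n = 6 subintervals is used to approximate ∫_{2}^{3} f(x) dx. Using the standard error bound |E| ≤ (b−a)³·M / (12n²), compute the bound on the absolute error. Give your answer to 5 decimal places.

0.03241

|E| ≤ (1)³·14 / (12·6²) = 14/432 = 0.03241.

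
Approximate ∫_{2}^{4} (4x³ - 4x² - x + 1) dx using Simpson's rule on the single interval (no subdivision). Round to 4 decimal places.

161.3333

S = (b−a)/6 · [f(2) + 4f(3) + f(4)] = 0.333333·[15 + 4·70 + 189] = 161.3333.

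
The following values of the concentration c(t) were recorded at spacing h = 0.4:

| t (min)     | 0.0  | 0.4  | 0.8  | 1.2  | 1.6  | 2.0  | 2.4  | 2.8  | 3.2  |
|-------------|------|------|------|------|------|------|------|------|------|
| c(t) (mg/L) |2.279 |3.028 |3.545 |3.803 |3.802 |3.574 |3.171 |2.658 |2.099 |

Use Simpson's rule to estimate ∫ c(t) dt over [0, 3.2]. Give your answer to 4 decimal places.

h = 0.4, n = 8.
(h/3)·[y₀ + 4y₁ + 2y₂ + 4y₃ + 2y₄ + 4y₅ + 2y₆ + 4y₇ + y₈] = 0.133333·(77.666) = 10.3555.

10.3555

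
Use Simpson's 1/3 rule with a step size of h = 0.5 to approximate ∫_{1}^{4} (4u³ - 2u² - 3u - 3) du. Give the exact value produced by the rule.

h = (4 − 1)/6 = 0.5.
Nodes u₀,…,u₆ = 1, 1.5, 2, 2.5, 3, 3.5, 4.
f(u) = 4u³ - 2u² - 3u - 3: f₀=-4, f₁=1.5, f₂=15, f₃=39.5, f₄=78, f₅=133.5, f₆=209.
(h/3)·[f₀ + 4f₁ + 2f₂ + 4f₃ + 2f₄ + 4f₅ + f₆] = 0.166667·(1089) = 181.5.

181.5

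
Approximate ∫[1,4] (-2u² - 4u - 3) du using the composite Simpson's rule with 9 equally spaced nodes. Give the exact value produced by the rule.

-81

h = (4 − 1)/8 = 0.375.
Nodes u₀,…,u₈ = 1, 1.375, 1.75, 2.125, 2.5, 2.875, 3.25, 3.625, 4.
f(u) = -2u² - 4u - 3: f₀=-9, f₁=-12.28125, f₂=-16.125, f₃=-20.53125, f₄=-25.5, f₅=-31.03125, f₆=-37.125, f₇=-43.78125, f₈=-51.
(h/3)·[f₀ + 4f₁ + 2f₂ + 4f₃ + 2f₄ + 4f₅ + 2f₆ + 4f₇ + f₈] = 0.125·(-648) = -81.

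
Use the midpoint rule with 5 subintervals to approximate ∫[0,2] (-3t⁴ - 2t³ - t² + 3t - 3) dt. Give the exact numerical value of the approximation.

-29.04448

h = (2 − 0)/5 = 0.4.
Midpoints m₁,…,m₅ = 0.2, 0.6, 1, 1.4, 1.8.
f(m₁)=-2.4608, f(m₂)=-2.3808, f(m₃)=-6, f(m₄)=-17.7728, f(m₅)=-43.9968.
h·[f(m₁) + f(m₂) + f(m₃) + f(m₄) + f(m₅)] = 0.4·(-72.6112) = -29.04448.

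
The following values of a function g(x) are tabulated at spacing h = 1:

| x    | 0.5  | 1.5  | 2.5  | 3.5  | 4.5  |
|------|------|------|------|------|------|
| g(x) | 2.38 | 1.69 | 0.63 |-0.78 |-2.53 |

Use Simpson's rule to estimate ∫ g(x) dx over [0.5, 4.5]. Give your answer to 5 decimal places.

1.58333

h = 1, n = 4.
(h/3)·[y₀ + 4y₁ + 2y₂ + 4y₃ + y₄] = 0.333333·(4.75) = 1.58333.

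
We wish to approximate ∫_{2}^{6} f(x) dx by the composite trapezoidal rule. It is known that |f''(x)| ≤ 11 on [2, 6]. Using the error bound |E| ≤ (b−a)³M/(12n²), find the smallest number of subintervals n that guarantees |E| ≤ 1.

Need 704/(12n²) ≤ 1.
n² ≥ 704/(12·1) = 58.6667 ⇒ n ≥ 7.6594, so the smallest n is 8.

8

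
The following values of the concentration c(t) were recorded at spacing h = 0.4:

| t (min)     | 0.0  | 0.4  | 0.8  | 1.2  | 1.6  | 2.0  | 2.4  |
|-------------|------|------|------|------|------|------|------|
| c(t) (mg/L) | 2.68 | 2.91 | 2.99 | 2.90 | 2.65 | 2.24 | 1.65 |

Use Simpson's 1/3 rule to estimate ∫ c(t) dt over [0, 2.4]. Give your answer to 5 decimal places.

6.37467

h = 0.4, n = 6.
(h/3)·[y₀ + 4y₁ + 2y₂ + 4y₃ + 2y₄ + 4y₅ + y₆] = 0.133333·(47.81) = 6.37467.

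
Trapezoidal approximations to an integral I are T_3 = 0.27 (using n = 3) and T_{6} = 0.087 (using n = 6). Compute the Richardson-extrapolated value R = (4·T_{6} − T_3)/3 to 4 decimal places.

R = (4·T_{6} − T_3) / 3 = (4·0.087 − 0.27)/3 = (0.078)/3 = 0.0260.

0.0260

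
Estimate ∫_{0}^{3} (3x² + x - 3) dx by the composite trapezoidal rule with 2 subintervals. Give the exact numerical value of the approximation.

h = (3 − 0)/2 = 1.5.
Nodes x₀,…,x₂ = 0, 1.5, 3.
f(x) = 3x² + x - 3: f₀=-3, f₁=5.25, f₂=27.
(h/2)·[f₀ + 2f₁ + f₂] = 0.75·(34.5) = 25.875.

25.875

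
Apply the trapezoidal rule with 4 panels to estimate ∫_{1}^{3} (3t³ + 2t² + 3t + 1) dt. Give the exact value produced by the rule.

93

h = (3 − 1)/4 = 0.5.
Nodes t₀,…,t₄ = 1, 1.5, 2, 2.5, 3.
f(t) = 3t³ + 2t² + 3t + 1: f₀=9, f₁=20.125, f₂=39, f₃=67.875, f₄=109.
(h/2)·[f₀ + 2f₁ + 2f₂ + 2f₃ + f₄] = 0.25·(372) = 93.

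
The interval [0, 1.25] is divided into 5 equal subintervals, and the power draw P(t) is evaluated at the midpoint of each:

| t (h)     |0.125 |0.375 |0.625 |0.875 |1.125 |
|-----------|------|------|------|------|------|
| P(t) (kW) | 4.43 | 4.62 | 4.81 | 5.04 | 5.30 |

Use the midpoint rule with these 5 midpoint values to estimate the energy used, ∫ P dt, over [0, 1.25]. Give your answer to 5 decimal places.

h = 0.25, n = 5.
h·[y(m₁) + y(m₂) + y(m₃) + y(m₄) + y(m₅)] = 0.25·(24.20) = 6.05000.

6.05000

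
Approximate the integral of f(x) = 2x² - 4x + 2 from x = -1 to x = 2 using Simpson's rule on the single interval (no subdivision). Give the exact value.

6

S = (b−a)/6 · [f(-1) + 4f(0.5) + f(2)] = 0.5·[8 + 4·0.5 + 2] = 6.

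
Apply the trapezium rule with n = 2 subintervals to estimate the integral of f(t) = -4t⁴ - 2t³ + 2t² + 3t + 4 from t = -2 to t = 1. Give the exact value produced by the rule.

h = (1 − (-2))/2 = 1.5.
Nodes t₀,…,t₂ = -2, -0.5, 1.
f(t) = -4t⁴ - 2t³ + 2t² + 3t + 4: f₀=-42, f₁=3, f₂=3.
(h/2)·[f₀ + 2f₁ + f₂] = 0.75·(-33) = -24.75.

-24.75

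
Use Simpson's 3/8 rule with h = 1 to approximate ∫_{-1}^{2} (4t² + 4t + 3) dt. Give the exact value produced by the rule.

27

h = (2 − (-1))/3 = 1.
Nodes t₀,…,t₃ = -1, 0, 1, 2.
f(t) = 4t² + 4t + 3: f₀=3, f₁=3, f₂=11, f₃=27.
(3h/8)·[f₀ + 3f₁ + 3f₂ + f₃] = 0.375·(72) = 27.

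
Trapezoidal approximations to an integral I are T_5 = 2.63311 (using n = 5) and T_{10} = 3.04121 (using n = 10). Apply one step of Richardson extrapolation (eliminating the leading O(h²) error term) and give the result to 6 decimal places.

R = (4·T_{10} − T_5) / 3 = (4·3.04121 − 2.63311)/3 = (9.53173)/3 = 3.177243.

3.177243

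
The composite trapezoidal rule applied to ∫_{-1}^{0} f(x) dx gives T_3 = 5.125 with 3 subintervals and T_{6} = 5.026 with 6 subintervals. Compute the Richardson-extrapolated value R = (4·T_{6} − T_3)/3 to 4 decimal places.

R = (4·T_{6} − T_3) / 3 = (4·5.026 − 5.125)/3 = (14.979)/3 = 4.9930.

4.9930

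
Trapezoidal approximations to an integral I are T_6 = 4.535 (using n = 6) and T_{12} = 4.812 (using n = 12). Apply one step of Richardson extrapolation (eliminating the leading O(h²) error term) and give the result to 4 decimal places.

4.9043

R = (4·T_{12} − T_6) / 3 = (4·4.812 − 4.535)/3 = (14.713)/3 = 4.9043.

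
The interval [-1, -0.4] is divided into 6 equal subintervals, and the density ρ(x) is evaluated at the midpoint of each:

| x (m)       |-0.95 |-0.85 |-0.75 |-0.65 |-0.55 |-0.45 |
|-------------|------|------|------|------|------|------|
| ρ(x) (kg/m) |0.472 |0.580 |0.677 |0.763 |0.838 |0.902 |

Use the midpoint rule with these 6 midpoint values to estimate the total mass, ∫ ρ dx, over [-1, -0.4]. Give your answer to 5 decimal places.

h = 0.1, n = 6.
h·[y(m₁) + y(m₂) + y(m₃) + y(m₄) + y(m₅) + y(m₆)] = 0.1·(4.232) = 0.42320.

0.42320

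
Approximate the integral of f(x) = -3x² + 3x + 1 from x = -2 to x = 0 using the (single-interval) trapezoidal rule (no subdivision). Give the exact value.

T = (b−a)/2 · [f(-2) + f(0)] = 1·[(-17) + 1] = -16.

-16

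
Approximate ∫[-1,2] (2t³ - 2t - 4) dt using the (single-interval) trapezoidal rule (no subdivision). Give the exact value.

T = (b−a)/2 · [f(-1) + f(2)] = 1.5·[(-4) + 8] = 6.

6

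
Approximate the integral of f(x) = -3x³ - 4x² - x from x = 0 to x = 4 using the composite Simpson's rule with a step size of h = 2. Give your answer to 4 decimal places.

h = (4 − 0)/2 = 2.
Nodes x₀,…,x₂ = 0, 2, 4.
f(x) = -3x³ - 4x² - x: f₀=0, f₁=-42, f₂=-260.
(h/3)·[f₀ + 4f₁ + f₂] = 0.666667·(-428) = -285.3333.

-285.3333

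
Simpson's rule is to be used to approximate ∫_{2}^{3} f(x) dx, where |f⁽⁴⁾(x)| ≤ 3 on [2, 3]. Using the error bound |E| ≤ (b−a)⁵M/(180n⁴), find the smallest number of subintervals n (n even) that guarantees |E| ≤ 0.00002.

6

Need 3/(180n⁴) ≤ 0.00002.
n⁴ ≥ 3/(180·0.00002) = 833.333 ⇒ n ≥ 5.3728, so the smallest even n is 6. (n must be even for Simpson's rule.)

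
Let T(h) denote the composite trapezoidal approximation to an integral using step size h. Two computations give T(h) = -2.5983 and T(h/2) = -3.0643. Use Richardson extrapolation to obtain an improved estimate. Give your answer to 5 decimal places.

R = (4·T(h/2) − T(h)) / 3 = (4·(-3.0643) − (-2.5983))/3 = (-9.6589)/3 = -3.21963.

-3.21963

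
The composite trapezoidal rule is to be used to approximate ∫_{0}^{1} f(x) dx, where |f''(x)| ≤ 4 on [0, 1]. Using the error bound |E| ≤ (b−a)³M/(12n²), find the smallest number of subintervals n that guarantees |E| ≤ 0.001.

19

Need 4/(12n²) ≤ 0.001.
n² ≥ 4/(12·0.001) = 333.333 ⇒ n ≥ 18.2574, so the smallest n is 19.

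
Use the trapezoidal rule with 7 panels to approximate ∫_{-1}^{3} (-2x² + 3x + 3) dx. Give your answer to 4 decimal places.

h = (3 − (-1))/7 = 0.571429.
Nodes x₀,…,x₇ = -1, -0.428571, 0.142857, 0.714286, 1.285714, 1.857143, 2.428571, 3.
f(x) = -2x² + 3x + 3: f₀=-2, f₁=1.346939, f₂=3.387755, f₃=4.122449, f₄=3.551020, f₅=1.673469, f₆=-1.510204, f₇=-6.
(h/2)·[f₀ + 2f₁ + 2f₂ + 2f₃ + 2f₄ + 2f₅ + 2f₆ + f₇] = 0.285714·(17.142857) = 4.8980.

4.8980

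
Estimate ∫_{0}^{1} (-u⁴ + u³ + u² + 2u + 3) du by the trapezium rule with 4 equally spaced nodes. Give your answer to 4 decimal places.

4.3930

h = (1 − 0)/3 = 0.333333.
Nodes u₀,…,u₃ = 0, 0.333333, 0.666667, 1.
f(u) = -u⁴ + u³ + u² + 2u + 3: f₀=3, f₁=3.802469, f₂=4.876543, f₃=6.
(h/2)·[f₀ + 2f₁ + 2f₂ + f₃] = 0.166667·(26.358025) = 4.3930.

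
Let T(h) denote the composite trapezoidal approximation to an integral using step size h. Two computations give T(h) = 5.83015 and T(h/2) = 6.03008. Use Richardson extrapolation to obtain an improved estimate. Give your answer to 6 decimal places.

R = (4·T(h/2) − T(h)) / 3 = (4·6.03008 − 5.83015)/3 = (18.29017)/3 = 6.096723.

6.096723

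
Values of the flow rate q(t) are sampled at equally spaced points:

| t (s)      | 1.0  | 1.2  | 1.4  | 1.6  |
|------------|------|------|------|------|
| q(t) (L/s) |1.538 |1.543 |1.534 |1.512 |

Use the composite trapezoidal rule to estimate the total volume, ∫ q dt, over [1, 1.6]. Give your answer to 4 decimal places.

h = 0.2, n = 3.
(h/2)·[y₀ + 2y₁ + 2y₂ + y₃] = 0.1·(9.204) = 0.9204.

0.9204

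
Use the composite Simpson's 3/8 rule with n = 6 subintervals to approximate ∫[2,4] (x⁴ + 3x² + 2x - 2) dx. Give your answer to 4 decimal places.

262.4074

h = (4 − 2)/6 = 0.333333.
Nodes x₀,…,x₆ = 2, 2.333333, 2.666667, 3, 3.333333, 3.666667, 4.
f(x) = x⁴ + 3x² + 2x - 2: f₀=30, f₁=48.641975, f₂=75.234568, f₃=112, f₄=161.456790, f₅=226.419753, f₆=310.
(3h/8)·[f₀ + 3f₁ + 3f₂ + 2f₃ + 3f₄ + 3f₅ + f₆] = 0.125·(2099.259259) = 262.4074.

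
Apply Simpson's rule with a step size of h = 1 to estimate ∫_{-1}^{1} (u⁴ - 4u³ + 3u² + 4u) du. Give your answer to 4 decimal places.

h = (1 − (-1))/2 = 1.
Nodes u₀,…,u₂ = -1, 0, 1.
f(u) = u⁴ - 4u³ + 3u² + 4u: f₀=4, f₁=0, f₂=4.
(h/3)·[f₀ + 4f₁ + f₂] = 0.333333·(8) = 2.6667.

2.6667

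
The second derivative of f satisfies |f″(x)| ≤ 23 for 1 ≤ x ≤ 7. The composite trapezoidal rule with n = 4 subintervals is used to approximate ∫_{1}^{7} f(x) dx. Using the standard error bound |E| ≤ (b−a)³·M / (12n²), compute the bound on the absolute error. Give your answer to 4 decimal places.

25.8750

|E| ≤ (6)³·23 / (12·4²) = 4968/192 = 25.8750.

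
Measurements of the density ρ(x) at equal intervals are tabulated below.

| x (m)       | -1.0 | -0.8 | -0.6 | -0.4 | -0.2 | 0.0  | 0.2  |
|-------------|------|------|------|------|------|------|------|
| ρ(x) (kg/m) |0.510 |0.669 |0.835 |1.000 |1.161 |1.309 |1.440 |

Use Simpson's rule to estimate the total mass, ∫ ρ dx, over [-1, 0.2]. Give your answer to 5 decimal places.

1.19027

h = 0.2, n = 6.
(h/3)·[y₀ + 4y₁ + 2y₂ + 4y₃ + 2y₄ + 4y₅ + y₆] = 0.066667·(17.854) = 1.19027.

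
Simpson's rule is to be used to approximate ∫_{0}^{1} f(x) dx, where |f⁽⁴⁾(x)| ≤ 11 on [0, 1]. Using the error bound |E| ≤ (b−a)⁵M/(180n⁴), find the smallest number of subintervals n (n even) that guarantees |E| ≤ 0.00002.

Need 11/(180n⁴) ≤ 0.00002.
n⁴ ≥ 11/(180·0.00002) = 3055.56 ⇒ n ≥ 7.4349, so the smallest even n is 8. (n must be even for Simpson's rule.)

8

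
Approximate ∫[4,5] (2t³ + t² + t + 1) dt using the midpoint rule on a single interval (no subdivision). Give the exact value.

M = (b−a)·f(4.5) = 1·(208) = 208.

208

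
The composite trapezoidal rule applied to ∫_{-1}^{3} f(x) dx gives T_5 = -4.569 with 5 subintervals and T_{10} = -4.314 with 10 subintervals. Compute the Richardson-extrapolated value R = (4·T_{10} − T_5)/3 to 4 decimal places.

-4.2290

R = (4·T_{10} − T_5) / 3 = (4·(-4.314) − (-4.569))/3 = (-12.687)/3 = -4.2290.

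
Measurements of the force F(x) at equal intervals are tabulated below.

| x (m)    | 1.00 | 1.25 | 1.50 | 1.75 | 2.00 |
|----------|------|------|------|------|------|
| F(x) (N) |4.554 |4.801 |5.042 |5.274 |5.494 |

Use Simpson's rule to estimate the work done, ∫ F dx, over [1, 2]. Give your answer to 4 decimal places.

5.0360

h = 0.25, n = 4.
(h/3)·[y₀ + 4y₁ + 2y₂ + 4y₃ + y₄] = 0.083333·(60.432) = 5.0360.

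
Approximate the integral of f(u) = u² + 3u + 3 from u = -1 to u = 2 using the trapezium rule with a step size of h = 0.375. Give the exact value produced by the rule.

16.5703125

h = (2 − (-1))/8 = 0.375.
Nodes u₀,…,u₈ = -1, -0.625, -0.25, 0.125, 0.5, 0.875, 1.25, 1.625, 2.
f(u) = u² + 3u + 3: f₀=1, f₁=1.515625, f₂=2.3125, f₃=3.390625, f₄=4.75, f₅=6.390625, f₆=8.3125, f₇=10.515625, f₈=13.
(h/2)·[f₀ + 2f₁ + 2f₂ + 2f₃ + 2f₄ + 2f₅ + 2f₆ + 2f₇ + f₈] = 0.1875·(88.375) = 16.5703125.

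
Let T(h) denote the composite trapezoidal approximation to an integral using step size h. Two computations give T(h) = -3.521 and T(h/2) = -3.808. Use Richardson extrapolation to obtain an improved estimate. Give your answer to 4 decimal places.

-3.9037

R = (4·T(h/2) − T(h)) / 3 = (4·(-3.808) − (-3.521))/3 = (-11.711)/3 = -3.9037.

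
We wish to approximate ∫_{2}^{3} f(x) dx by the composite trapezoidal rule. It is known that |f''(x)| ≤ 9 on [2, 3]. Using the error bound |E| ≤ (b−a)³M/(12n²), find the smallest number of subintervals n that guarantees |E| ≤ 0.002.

Need 9/(12n²) ≤ 0.002.
n² ≥ 9/(12·0.002) = 375 ⇒ n ≥ 19.3649, so the smallest n is 20.

20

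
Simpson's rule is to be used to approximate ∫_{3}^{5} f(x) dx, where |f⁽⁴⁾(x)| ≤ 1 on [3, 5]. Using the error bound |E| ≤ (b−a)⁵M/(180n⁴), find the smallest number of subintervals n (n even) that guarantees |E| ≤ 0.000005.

14

Need 32/(180n⁴) ≤ 0.000005.
n⁴ ≥ 32/(180·0.000005) = 35555.6 ⇒ n ≥ 13.7318, so the smallest even n is 14. (n must be even for Simpson's rule.)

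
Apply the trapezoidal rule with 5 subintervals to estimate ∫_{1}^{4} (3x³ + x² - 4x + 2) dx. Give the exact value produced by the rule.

h = (4 − 1)/5 = 0.6.
Nodes x₀,…,x₅ = 1, 1.6, 2.2, 2.8, 3.4, 4.
f(x) = 3x³ + x² - 4x + 2: f₀=2, f₁=10.448, f₂=29.984, f₃=64.496, f₄=117.872, f₅=194.
(h/2)·[f₀ + 2f₁ + 2f₂ + 2f₃ + 2f₄ + f₅] = 0.3·(641.6) = 192.48.

192.48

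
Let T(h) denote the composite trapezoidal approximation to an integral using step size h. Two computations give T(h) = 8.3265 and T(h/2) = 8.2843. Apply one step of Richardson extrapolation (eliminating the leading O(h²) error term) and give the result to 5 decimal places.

R = (4·T(h/2) − T(h)) / 3 = (4·8.2843 − 8.3265)/3 = (24.8107)/3 = 8.27023.

8.27023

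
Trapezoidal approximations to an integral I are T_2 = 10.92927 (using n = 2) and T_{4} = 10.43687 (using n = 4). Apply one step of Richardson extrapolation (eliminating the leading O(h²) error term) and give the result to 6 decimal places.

10.272737

R = (4·T_{4} − T_2) / 3 = (4·10.43687 − 10.92927)/3 = (30.81821)/3 = 10.272737.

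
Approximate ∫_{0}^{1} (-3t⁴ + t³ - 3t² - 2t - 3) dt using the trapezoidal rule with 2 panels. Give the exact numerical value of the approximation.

h = (1 − 0)/2 = 0.5.
Nodes t₀,…,t₂ = 0, 0.5, 1.
f(t) = -3t⁴ + t³ - 3t² - 2t - 3: f₀=-3, f₁=-4.8125, f₂=-10.
(h/2)·[f₀ + 2f₁ + f₂] = 0.25·(-22.625) = -5.65625.

-5.65625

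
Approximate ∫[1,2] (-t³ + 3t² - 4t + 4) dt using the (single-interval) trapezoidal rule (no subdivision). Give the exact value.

T = (b−a)/2 · [f(1) + f(2)] = 0.5·[2 + 0] = 1.

1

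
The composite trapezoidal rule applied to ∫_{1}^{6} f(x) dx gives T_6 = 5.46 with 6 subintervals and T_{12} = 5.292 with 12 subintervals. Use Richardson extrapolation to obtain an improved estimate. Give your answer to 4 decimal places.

R = (4·T_{12} − T_6) / 3 = (4·5.292 − 5.46)/3 = (15.708)/3 = 5.2360.

5.2360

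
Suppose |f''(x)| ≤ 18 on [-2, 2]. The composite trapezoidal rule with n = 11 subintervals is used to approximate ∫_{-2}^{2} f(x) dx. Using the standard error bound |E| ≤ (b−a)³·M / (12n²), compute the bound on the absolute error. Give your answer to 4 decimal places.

0.7934

|E| ≤ (4)³·18 / (12·11²) = 1152/1452 = 0.7934.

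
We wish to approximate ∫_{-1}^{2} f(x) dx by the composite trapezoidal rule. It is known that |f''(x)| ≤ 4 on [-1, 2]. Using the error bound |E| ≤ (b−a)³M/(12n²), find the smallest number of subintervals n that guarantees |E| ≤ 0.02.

Need 108/(12n²) ≤ 0.02.
n² ≥ 108/(12·0.02) = 450 ⇒ n ≥ 21.2132, so the smallest n is 22.

22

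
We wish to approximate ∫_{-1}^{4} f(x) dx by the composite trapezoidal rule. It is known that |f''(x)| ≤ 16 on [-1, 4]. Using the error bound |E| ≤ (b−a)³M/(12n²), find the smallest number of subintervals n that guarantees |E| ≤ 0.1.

41

Need 2000/(12n²) ≤ 0.1.
n² ≥ 2000/(12·0.1) = 1666.67 ⇒ n ≥ 40.8248, so the smallest n is 41.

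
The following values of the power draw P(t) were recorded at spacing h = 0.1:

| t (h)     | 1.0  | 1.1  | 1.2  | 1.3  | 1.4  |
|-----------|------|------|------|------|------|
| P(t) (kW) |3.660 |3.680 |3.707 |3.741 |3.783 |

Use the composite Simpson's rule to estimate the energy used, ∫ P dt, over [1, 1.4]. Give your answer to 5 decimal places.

1.48470

h = 0.1, n = 4.
(h/3)·[y₀ + 4y₁ + 2y₂ + 4y₃ + y₄] = 0.033333·(44.541) = 1.48470.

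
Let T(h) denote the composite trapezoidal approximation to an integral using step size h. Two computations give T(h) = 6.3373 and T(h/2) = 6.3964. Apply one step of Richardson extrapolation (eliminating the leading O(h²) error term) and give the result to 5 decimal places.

R = (4·T(h/2) − T(h)) / 3 = (4·6.3964 − 6.3373)/3 = (19.2483)/3 = 6.41610.

6.41610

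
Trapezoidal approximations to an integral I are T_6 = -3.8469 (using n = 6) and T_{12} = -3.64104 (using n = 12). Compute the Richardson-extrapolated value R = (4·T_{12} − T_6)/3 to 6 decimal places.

-3.572420

R = (4·T_{12} − T_6) / 3 = (4·(-3.64104) − (-3.8469))/3 = (-10.71726)/3 = -3.572420.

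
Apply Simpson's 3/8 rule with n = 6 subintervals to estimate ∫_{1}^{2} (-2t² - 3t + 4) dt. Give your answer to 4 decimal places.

h = (2 − 1)/6 = 0.166667.
Nodes t₀,…,t₆ = 1, 1.166667, 1.333333, 1.5, 1.666667, 1.833333, 2.
f(t) = -2t² - 3t + 4: f₀=-1, f₁=-2.222222, f₂=-3.555556, f₃=-5, f₄=-6.555556, f₅=-8.222222, f₆=-10.
(3h/8)·[f₀ + 3f₁ + 3f₂ + 2f₃ + 3f₄ + 3f₅ + f₆] = 0.0625·(-82.666667) = -5.1667.

-5.1667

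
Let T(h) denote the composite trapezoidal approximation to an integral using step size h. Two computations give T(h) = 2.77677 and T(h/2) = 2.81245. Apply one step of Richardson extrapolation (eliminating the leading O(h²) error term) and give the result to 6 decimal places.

2.824343

R = (4·T(h/2) − T(h)) / 3 = (4·2.81245 − 2.77677)/3 = (8.47303)/3 = 2.824343.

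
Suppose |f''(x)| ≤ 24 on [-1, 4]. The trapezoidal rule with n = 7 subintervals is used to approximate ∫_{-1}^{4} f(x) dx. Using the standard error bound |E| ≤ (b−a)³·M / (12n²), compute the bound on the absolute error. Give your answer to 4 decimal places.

5.1020

|E| ≤ (5)³·24 / (12·7²) = 3000/588 = 5.1020.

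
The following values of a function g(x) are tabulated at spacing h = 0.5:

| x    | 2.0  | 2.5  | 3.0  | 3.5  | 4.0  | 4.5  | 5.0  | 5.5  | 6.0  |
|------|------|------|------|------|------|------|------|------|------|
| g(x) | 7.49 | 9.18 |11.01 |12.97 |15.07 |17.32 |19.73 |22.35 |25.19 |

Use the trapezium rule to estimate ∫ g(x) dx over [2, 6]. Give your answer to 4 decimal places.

61.9850

h = 0.5, n = 8.
(h/2)·[y₀ + 2y₁ + 2y₂ + 2y₃ + 2y₄ + 2y₅ + 2y₆ + 2y₇ + y₈] = 0.25·(247.94) = 61.9850.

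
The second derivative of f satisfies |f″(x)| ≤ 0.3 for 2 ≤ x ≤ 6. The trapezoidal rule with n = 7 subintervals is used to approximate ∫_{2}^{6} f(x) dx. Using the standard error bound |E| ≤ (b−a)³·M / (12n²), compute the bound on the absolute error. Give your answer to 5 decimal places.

|E| ≤ (4)³·0.3 / (12·7²) = 19.2/588 = 0.03265.

0.03265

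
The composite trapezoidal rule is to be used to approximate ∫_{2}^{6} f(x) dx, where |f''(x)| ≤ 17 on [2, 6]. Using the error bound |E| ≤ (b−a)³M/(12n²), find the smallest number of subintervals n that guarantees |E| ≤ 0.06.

Need 1088/(12n²) ≤ 0.06.
n² ≥ 1088/(12·0.06) = 1511.11 ⇒ n ≥ 38.8730, so the smallest n is 39.

39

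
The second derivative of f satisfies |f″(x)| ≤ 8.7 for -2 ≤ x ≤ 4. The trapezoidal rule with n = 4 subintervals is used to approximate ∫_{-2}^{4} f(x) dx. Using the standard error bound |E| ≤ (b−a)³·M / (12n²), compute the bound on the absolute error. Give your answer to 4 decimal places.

9.7875

|E| ≤ (6)³·8.7 / (12·4²) = 1879.2/192 = 9.7875.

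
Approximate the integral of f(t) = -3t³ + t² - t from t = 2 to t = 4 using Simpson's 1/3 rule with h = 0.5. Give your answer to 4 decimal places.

-167.3333

h = (4 − 2)/4 = 0.5.
Nodes t₀,…,t₄ = 2, 2.5, 3, 3.5, 4.
f(t) = -3t³ + t² - t: f₀=-22, f₁=-43.125, f₂=-75, f₃=-119.875, f₄=-180.
(h/3)·[f₀ + 4f₁ + 2f₂ + 4f₃ + f₄] = 0.166667·(-1004) = -167.3333.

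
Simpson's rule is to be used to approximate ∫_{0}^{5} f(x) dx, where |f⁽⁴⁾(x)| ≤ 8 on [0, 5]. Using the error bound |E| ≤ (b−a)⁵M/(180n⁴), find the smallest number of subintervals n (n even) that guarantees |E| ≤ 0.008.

12

Need 25000/(180n⁴) ≤ 0.008.
n⁴ ≥ 25000/(180·0.008) = 17361.1 ⇒ n ≥ 11.4787, so the smallest even n is 12. (n must be even for Simpson's rule.)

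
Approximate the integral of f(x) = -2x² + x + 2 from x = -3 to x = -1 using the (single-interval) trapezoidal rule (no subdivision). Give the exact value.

T = (b−a)/2 · [f(-3) + f(-1)] = 1·[(-19) + (-1)] = -20.

-20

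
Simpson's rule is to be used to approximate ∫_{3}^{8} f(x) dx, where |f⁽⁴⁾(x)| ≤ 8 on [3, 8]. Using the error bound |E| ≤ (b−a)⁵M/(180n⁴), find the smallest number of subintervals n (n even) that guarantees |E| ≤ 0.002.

18

Need 25000/(180n⁴) ≤ 0.002.
n⁴ ≥ 25000/(180·0.002) = 69444.4 ⇒ n ≥ 16.2334, so the smallest even n is 18. (n must be even for Simpson's rule.)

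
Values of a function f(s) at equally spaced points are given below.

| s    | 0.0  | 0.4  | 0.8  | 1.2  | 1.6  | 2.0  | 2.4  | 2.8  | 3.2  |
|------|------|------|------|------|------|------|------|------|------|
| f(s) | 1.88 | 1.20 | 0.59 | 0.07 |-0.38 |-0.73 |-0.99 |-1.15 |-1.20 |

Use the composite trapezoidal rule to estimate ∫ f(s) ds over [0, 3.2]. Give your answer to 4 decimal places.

h = 0.4, n = 8.
(h/2)·[y₀ + 2y₁ + 2y₂ + 2y₃ + 2y₄ + 2y₅ + 2y₆ + 2y₇ + y₈] = 0.2·(-2.10) = -0.4200.

-0.4200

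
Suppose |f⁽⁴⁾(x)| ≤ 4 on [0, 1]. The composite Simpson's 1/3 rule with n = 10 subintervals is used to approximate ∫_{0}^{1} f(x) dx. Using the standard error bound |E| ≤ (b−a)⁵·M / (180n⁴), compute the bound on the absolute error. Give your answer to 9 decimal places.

0.000002222

|E| ≤ (1)⁵·4 / (180·10⁴) = 4/1800000 = 0.000002222.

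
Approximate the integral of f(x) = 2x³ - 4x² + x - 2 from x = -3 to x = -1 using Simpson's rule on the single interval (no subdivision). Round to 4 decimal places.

S = (b−a)/6 · [f(-3) + 4f(-2) + f(-1)] = 0.333333·[(-95) + 4·(-36) + (-9)] = -82.6667.

-82.6667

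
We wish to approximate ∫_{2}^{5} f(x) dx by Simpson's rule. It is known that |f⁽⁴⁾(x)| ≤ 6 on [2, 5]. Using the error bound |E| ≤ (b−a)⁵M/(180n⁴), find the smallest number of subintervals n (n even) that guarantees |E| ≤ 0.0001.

18

Need 1458/(180n⁴) ≤ 0.0001.
n⁴ ≥ 1458/(180·0.0001) = 81000 ⇒ n ≥ 16.8702, so the smallest even n is 18. (n must be even for Simpson's rule.)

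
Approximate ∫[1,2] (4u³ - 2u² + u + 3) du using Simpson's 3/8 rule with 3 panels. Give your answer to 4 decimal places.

h = (2 − 1)/3 = 0.333333.
Nodes u₀,…,u₃ = 1, 1.333333, 1.666667, 2.
f(u) = 4u³ - 2u² + u + 3: f₀=6, f₁=10.259259, f₂=17.629630, f₃=29.
(3h/8)·[f₀ + 3f₁ + 3f₂ + f₃] = 0.125·(118.666667) = 14.8333.

14.8333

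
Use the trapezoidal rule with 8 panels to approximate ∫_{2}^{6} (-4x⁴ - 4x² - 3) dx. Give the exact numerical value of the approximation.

h = (6 − 2)/8 = 0.5.
Nodes x₀,…,x₈ = 2, 2.5, 3, 3.5, 4, 4.5, 5, 5.5, 6.
f(x) = -4x⁴ - 4x² - 3: f₀=-83, f₁=-184.25, f₂=-363, f₃=-652.25, f₄=-1091, f₅=-1724.25, f₆=-2603, f₇=-3784.25, f₈=-5331.
(h/2)·[f₀ + 2f₁ + 2f₂ + 2f₃ + 2f₄ + 2f₅ + 2f₆ + 2f₇ + f₈] = 0.25·(-26218) = -6554.5.

-6554.5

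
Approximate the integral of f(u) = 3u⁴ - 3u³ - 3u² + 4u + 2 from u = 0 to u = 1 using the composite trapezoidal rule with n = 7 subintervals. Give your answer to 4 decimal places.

h = (1 − 0)/7 = 0.142857.
Nodes u₀,…,u₇ = 0, 0.142857, 0.285714, 0.428571, 0.571429, 0.714286, 0.857143, 1.
f(u) = 3u⁴ - 3u³ - 3u² + 4u + 2: f₀=2, f₁=2.502707, f₂=2.847980, f₃=3.028322, f₄=3.066222, f₅=3.014161, f₆=2.954602, f₇=3.
(h/2)·[f₀ + 2f₁ + 2f₂ + 2f₃ + 2f₄ + 2f₅ + 2f₆ + f₇] = 0.071429·(39.827988) = 2.8449.

2.8449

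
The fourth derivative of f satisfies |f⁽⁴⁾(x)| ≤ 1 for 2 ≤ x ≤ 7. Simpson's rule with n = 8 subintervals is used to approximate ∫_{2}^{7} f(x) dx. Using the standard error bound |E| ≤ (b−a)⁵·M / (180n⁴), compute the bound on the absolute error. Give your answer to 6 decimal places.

0.004239

|E| ≤ (5)⁵·1 / (180·8⁴) = 3125/737280 = 0.004239.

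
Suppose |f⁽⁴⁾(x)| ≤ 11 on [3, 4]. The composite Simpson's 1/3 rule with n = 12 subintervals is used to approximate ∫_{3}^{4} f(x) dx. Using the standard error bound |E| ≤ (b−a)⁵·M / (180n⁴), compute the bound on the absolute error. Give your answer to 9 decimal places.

|E| ≤ (1)⁵·11 / (180·12⁴) = 11/3732480 = 0.000002947.

0.000002947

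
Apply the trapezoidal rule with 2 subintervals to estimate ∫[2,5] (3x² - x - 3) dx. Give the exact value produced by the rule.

h = (5 − 2)/2 = 1.5.
Nodes x₀,…,x₂ = 2, 3.5, 5.
f(x) = 3x² - x - 3: f₀=7, f₁=30.25, f₂=67.
(h/2)·[f₀ + 2f₁ + f₂] = 0.75·(134.5) = 100.875.

100.875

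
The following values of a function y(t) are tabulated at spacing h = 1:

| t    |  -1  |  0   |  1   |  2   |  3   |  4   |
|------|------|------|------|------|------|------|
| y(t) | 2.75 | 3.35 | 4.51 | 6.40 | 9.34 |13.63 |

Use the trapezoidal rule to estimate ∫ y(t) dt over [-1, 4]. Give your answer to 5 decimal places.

31.79000

h = 1, n = 5.
(h/2)·[y₀ + 2y₁ + 2y₂ + 2y₃ + 2y₄ + y₅] = 0.5·(63.58) = 31.79000.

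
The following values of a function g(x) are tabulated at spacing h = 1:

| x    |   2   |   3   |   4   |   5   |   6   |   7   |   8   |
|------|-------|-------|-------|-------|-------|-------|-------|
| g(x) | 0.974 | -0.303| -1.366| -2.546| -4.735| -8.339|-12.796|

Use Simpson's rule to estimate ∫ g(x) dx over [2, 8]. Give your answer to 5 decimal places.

h = 1, n = 6.
(h/3)·[y₀ + 4y₁ + 2y₂ + 4y₃ + 2y₄ + 4y₅ + y₆] = 0.333333·(-68.776) = -22.92533.

-22.92533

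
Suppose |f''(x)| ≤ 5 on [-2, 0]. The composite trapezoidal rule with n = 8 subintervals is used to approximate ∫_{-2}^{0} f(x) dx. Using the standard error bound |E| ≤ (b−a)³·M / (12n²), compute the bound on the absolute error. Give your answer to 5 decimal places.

|E| ≤ (2)³·5 / (12·8²) = 40/768 = 0.05208.

0.05208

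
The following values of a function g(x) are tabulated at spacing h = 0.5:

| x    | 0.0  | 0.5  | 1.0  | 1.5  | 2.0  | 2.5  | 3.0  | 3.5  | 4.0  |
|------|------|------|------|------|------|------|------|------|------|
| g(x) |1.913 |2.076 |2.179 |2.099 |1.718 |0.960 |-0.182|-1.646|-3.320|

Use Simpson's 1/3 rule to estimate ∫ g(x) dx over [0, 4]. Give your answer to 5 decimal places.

3.32983

h = 0.5, n = 8.
(h/3)·[y₀ + 4y₁ + 2y₂ + 4y₃ + 2y₄ + 4y₅ + 2y₆ + 4y₇ + y₈] = 0.166667·(19.979) = 3.32983.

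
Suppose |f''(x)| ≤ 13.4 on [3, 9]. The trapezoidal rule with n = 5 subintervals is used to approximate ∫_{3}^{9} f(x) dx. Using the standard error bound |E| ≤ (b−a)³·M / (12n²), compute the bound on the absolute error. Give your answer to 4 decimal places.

9.6480

|E| ≤ (6)³·13.4 / (12·5²) = 2894.4/300 = 9.6480.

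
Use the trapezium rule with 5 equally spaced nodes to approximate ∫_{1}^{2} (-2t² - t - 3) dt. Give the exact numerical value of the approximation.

-9.1875

h = (2 − 1)/4 = 0.25.
Nodes t₀,…,t₄ = 1, 1.25, 1.5, 1.75, 2.
f(t) = -2t² - t - 3: f₀=-6, f₁=-7.375, f₂=-9, f₃=-10.875, f₄=-13.
(h/2)·[f₀ + 2f₁ + 2f₂ + 2f₃ + f₄] = 0.125·(-73.5) = -9.1875.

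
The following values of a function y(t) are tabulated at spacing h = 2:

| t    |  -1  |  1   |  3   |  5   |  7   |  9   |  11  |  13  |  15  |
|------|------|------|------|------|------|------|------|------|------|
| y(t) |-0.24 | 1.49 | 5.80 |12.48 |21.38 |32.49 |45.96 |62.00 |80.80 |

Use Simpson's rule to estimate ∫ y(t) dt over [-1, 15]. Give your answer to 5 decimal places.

440.45333

h = 2, n = 8.
(h/3)·[y₀ + 4y₁ + 2y₂ + 4y₃ + 2y₄ + 4y₅ + 2y₆ + 4y₇ + y₈] = 0.666667·(660.68) = 440.45333.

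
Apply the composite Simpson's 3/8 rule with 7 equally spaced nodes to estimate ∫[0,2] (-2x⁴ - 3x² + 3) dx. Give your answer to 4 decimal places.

h = (2 − 0)/6 = 0.333333.
Nodes x₀,…,x₆ = 0, 0.333333, 0.666667, 1, 1.333333, 1.666667, 2.
f(x) = -2x⁴ - 3x² + 3: f₀=3, f₁=2.641975, f₂=1.271605, f₃=-2, f₄=-8.654321, f₅=-20.765432, f₆=-41.
(3h/8)·[f₀ + 3f₁ + 3f₂ + 2f₃ + 3f₄ + 3f₅ + f₆] = 0.125·(-118.518519) = -14.8148.

-14.8148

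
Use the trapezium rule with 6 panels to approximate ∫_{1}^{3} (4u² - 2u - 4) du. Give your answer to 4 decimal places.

18.8148

h = (3 − 1)/6 = 0.333333.
Nodes u₀,…,u₆ = 1, 1.333333, 1.666667, 2, 2.333333, 2.666667, 3.
f(u) = 4u² - 2u - 4: f₀=-2, f₁=0.444444, f₂=3.777778, f₃=8, f₄=13.111111, f₅=19.111111, f₆=26.
(h/2)·[f₀ + 2f₁ + 2f₂ + 2f₃ + 2f₄ + 2f₅ + f₆] = 0.166667·(112.888889) = 18.8148.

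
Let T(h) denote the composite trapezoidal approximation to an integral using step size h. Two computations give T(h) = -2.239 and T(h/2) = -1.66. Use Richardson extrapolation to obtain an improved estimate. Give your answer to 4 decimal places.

-1.4670

R = (4·T(h/2) − T(h)) / 3 = (4·(-1.66) − (-2.239))/3 = (-4.401)/3 = -1.4670.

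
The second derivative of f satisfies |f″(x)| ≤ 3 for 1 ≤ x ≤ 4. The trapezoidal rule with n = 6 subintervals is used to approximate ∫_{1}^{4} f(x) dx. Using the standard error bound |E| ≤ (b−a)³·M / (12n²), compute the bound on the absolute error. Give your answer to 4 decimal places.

0.1875

|E| ≤ (3)³·3 / (12·6²) = 81/432 = 0.1875.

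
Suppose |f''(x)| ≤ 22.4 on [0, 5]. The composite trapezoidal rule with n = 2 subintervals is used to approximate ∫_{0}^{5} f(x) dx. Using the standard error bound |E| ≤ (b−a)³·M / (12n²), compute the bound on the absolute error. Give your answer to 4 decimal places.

|E| ≤ (5)³·22.4 / (12·2²) = 2800/48 = 58.3333.

58.3333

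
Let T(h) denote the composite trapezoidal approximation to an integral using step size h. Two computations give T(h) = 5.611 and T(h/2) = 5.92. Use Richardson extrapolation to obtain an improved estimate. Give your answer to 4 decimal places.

6.0230

R = (4·T(h/2) − T(h)) / 3 = (4·5.92 − 5.611)/3 = (18.069)/3 = 6.0230.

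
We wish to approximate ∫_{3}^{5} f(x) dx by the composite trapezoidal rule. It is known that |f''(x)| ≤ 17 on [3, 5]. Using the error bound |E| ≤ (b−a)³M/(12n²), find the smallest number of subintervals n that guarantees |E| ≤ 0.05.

Need 136/(12n²) ≤ 0.05.
n² ≥ 136/(12·0.05) = 226.667 ⇒ n ≥ 15.0555, so the smallest n is 16.

16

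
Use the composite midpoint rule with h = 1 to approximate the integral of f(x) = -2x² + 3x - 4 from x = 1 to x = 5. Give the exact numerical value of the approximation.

-62

h = (5 − 1)/4 = 1.
Midpoints m₁,…,m₄ = 1.5, 2.5, 3.5, 4.5.
f(m₁)=-4, f(m₂)=-9, f(m₃)=-18, f(m₄)=-31.
h·[f(m₁) + f(m₂) + f(m₃) + f(m₄)] = 1·(-62) = -62.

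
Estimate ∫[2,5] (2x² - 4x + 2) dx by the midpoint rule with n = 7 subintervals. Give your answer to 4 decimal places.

41.9082

h = (5 − 2)/7 = 0.428571.
Midpoints m₁,…,m₇ = 2.214286, 2.642857, 3.071429, 3.5, 3.928571, 4.357143, 4.785714.
f(m₁)=2.948980, f(m₂)=5.397959, f(m₃)=8.581633, f(m₄)=12.5, f(m₅)=17.153061, f(m₆)=22.540816, f(m₇)=28.663265.
h·[f(m₁) + f(m₂) + f(m₃) + f(m₄) + f(m₅) + f(m₆) + f(m₇)] = 0.428571·(97.785714) = 41.9082.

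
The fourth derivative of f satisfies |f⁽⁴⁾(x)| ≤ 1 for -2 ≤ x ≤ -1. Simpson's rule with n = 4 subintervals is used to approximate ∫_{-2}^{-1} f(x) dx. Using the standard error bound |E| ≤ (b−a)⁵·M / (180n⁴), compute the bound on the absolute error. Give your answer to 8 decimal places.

|E| ≤ (1)⁵·1 / (180·4⁴) = 1/46080 = 0.00002170.

0.00002170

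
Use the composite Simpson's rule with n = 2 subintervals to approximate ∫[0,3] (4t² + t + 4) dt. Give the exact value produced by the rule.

h = (3 − 0)/2 = 1.5.
Nodes t₀,…,t₂ = 0, 1.5, 3.
f(t) = 4t² + t + 4: f₀=4, f₁=14.5, f₂=43.
(h/3)·[f₀ + 4f₁ + f₂] = 0.5·(105) = 52.5.

52.5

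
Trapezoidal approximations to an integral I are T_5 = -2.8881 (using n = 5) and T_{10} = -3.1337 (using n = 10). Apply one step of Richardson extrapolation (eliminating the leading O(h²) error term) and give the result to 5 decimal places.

R = (4·T_{10} − T_5) / 3 = (4·(-3.1337) − (-2.8881))/3 = (-9.6467)/3 = -3.21557.

-3.21557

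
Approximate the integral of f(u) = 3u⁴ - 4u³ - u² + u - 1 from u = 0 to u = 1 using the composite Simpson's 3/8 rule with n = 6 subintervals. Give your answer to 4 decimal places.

h = (1 − 0)/6 = 0.166667.
Nodes u₀,…,u₆ = 0, 0.166667, 0.333333, 0.5, 0.666667, 0.833333, 1.
f(u) = 3u⁴ - 4u³ - u² + u - 1: f₀=-1, f₁=-0.877315, f₂=-0.888889, f₃=-1.0625, f₄=-1.370370, f₅=-1.729167, f₆=-2.
(3h/8)·[f₀ + 3f₁ + 3f₂ + 2f₃ + 3f₄ + 3f₅ + f₆] = 0.0625·(-19.722222) = -1.2326.

-1.2326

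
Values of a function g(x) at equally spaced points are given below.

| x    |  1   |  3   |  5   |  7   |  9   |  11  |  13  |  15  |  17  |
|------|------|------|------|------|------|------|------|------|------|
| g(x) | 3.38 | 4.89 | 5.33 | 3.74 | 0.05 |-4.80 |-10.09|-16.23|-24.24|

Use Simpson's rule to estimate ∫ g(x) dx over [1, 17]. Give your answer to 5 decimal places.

h = 2, n = 8.
(h/3)·[y₀ + 4y₁ + 2y₂ + 4y₃ + 2y₄ + 4y₅ + 2y₆ + 4y₇ + y₈] = 0.666667·(-79.88) = -53.25333.

-53.25333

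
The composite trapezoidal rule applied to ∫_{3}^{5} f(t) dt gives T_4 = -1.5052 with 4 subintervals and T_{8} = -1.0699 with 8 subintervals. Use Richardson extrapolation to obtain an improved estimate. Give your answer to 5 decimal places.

-0.92480

R = (4·T_{8} − T_4) / 3 = (4·(-1.0699) − (-1.5052))/3 = (-2.7744)/3 = -0.92480.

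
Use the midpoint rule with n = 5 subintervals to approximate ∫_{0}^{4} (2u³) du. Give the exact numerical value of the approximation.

h = (4 − 0)/5 = 0.8.
Midpoints m₁,…,m₅ = 0.4, 1.2, 2, 2.8, 3.6.
f(m₁)=0.128, f(m₂)=3.456, f(m₃)=16, f(m₄)=43.904, f(m₅)=93.312.
h·[f(m₁) + f(m₂) + f(m₃) + f(m₄) + f(m₅)] = 0.8·(156.8) = 125.44.

125.44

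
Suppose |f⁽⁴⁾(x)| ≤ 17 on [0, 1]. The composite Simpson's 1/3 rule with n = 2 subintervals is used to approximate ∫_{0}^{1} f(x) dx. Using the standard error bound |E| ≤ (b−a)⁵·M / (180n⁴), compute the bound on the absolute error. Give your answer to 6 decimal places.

|E| ≤ (1)⁵·17 / (180·2⁴) = 17/2880 = 0.005903.

0.005903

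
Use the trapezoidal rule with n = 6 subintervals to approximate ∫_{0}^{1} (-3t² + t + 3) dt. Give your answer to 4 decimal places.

2.4861

h = (1 − 0)/6 = 0.166667.
Nodes t₀,…,t₆ = 0, 0.166667, 0.333333, 0.5, 0.666667, 0.833333, 1.
f(t) = -3t² + t + 3: f₀=3, f₁=3.083333, f₂=3, f₃=2.75, f₄=2.333333, f₅=1.75, f₆=1.
(h/2)·[f₀ + 2f₁ + 2f₂ + 2f₃ + 2f₄ + 2f₅ + f₆] = 0.083333·(29.833333) = 2.4861.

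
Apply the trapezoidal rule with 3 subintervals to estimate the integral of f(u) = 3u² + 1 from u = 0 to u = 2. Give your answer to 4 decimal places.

10.4444

h = (2 − 0)/3 = 0.666667.
Nodes u₀,…,u₃ = 0, 0.666667, 1.333333, 2.
f(u) = 3u² + 1: f₀=1, f₁=2.333333, f₂=6.333333, f₃=13.
(h/2)·[f₀ + 2f₁ + 2f₂ + f₃] = 0.333333·(31.333333) = 10.4444.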